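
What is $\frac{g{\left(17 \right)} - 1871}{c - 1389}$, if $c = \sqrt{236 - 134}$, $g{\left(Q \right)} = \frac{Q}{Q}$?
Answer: $\frac{865810}{643073} + \frac{1870 \sqrt{102}}{1929219} \approx 1.3562$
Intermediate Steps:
$g{\left(Q \right)} = 1$
$c = \sqrt{102} \approx 10.1$
$\frac{g{\left(17 \right)} - 1871}{c - 1389} = \frac{1 - 1871}{\sqrt{102} - 1389} = - \frac{1870}{-1389 + \sqrt{102}}$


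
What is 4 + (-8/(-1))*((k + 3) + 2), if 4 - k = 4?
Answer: 44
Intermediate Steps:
k = 0 (k = 4 - 1*4 = 4 - 4 = 0)
4 + (-8/(-1))*((k + 3) + 2) = 4 + (-8/(-1))*((0 + 3) + 2) = 4 + (-8*(-1))*(3 + 2) = 4 + 8*5 = 4 + 40 = 44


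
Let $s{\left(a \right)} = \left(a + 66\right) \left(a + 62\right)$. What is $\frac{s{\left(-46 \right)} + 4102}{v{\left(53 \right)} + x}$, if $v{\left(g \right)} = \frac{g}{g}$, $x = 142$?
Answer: $\frac{402}{13} \approx 30.923$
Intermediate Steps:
$s{\left(a \right)} = \left(62 + a\right) \left(66 + a\right)$ ($s{\left(a \right)} = \left(66 + a\right) \left(62 + a\right) = \left(62 + a\right) \left(66 + a\right)$)
$v{\left(g \right)} = 1$
$\frac{s{\left(-46 \right)} + 4102}{v{\left(53 \right)} + x} = \frac{\left(4092 + \left(-46\right)^{2} + 128 \left(-46\right)\right) + 4102}{1 + 142} = \frac{\left(4092 + 2116 - 5888\right) + 4102}{143} = \left(320 + 4102\right) \frac{1}{143} = 4422 \cdot \frac{1}{143} = \frac{402}{13}$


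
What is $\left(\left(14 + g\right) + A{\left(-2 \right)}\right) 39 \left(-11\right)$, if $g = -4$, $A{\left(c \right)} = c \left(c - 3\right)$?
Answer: $-8580$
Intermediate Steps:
$A{\left(c \right)} = c \left(-3 + c\right)$
$\left(\left(14 + g\right) + A{\left(-2 \right)}\right) 39 \left(-11\right) = \left(\left(14 - 4\right) - 2 \left(-3 - 2\right)\right) 39 \left(-11\right) = \left(10 - -10\right) 39 \left(-11\right) = \left(10 + 10\right) 39 \left(-11\right) = 20 \cdot 39 \left(-11\right) = 780 \left(-11\right) = -8580$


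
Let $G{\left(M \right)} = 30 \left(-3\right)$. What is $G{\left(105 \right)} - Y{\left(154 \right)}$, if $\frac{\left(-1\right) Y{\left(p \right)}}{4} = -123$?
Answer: $-582$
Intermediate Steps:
$Y{\left(p \right)} = 492$ ($Y{\left(p \right)} = \left(-4\right) \left(-123\right) = 492$)
$G{\left(M \right)} = -90$
$G{\left(105 \right)} - Y{\left(154 \right)} = -90 - 492 = -582$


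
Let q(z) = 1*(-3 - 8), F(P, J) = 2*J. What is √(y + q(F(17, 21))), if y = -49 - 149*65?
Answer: I*√9745 ≈ 98.717*I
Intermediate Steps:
q(z) = -11 (q(z) = 1*(-11) = -11)
y = -9734 (y = -49 - 9685 = -9734)
√(y + q(F(17, 21))) = √(-9734 - 11) = √(-9745) = I*√9745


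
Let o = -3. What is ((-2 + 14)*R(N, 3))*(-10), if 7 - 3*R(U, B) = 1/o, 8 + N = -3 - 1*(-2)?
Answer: -880/3 ≈ -293.33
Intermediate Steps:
N = -9 (N = -8 + (-3 - 1*(-2)) = -8 + (-3 + 2) = -8 - 1 = -9)
R(U, B) = 22/9 (R(U, B) = 7/3 - 1/3/(-3) = 7/3 - 1/3*(-1/3) = 7/3 + 1/9 = 22/9)
((-2 + 14)*R(N, 3))*(-10) = ((-2 + 14)*(22/9))*(-10) = (12*(22/9))*(-10) = (88/3)*(-10) = -880/3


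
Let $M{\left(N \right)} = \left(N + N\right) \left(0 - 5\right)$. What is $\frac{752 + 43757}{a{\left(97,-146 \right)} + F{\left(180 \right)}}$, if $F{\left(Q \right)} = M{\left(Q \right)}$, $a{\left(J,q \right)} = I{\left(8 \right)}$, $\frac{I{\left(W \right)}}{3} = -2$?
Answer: $- \frac{44509}{1806} \approx -24.645$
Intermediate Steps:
$I{\left(W \right)} = -6$ ($I{\left(W \right)} = 3 \left(-2\right) = -6$)
$a{\left(J,q \right)} = -6$
$M{\left(N \right)} = - 10 N$ ($M{\left(N \right)} = 2 N \left(-5\right) = - 10 N$)
$F{\left(Q \right)} = - 10 Q$
$\frac{752 + 43757}{a{\left(97,-146 \right)} + F{\left(180 \right)}} = \frac{752 + 43757}{-6 - 1800} = \frac{44509}{-6 - 1800} = \frac{44509}{-1806} = 44509 \left(- \frac{1}{1806}\right) = - \frac{44509}{1806}$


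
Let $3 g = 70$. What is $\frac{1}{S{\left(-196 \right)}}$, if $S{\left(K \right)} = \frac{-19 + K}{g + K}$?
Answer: $\frac{518}{645} \approx 0.8031$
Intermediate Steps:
$g = \frac{70}{3}$ ($g = \frac{1}{3} \cdot 70 = \frac{70}{3} \approx 23.333$)
$S{\left(K \right)} = \frac{-19 + K}{\frac{70}{3} + K}$
$\frac{1}{S{\left(-196 \right)}} = \frac{1}{3 \frac{1}{70 + 3 \left(-196\right)} \left(-19 - 196\right)} = \frac{1}{3 \frac{1}{70 - 588} \left(-215\right)} = \frac{1}{3 \frac{1}{-518} \left(-215\right)} = \frac{1}{3 \left(- \frac{1}{518}\right) \left(-215\right)} = \frac{1}{\frac{645}{518}} = \frac{518}{645}$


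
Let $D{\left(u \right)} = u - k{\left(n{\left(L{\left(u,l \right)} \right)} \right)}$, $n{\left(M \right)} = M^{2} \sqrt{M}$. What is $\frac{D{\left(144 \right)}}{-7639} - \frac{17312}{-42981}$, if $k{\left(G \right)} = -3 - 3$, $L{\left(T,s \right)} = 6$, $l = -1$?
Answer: $\frac{125799218}{328331859} \approx 0.38315$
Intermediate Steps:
$n{\left(M \right)} = M^{\frac{5}{2}}$
$k{\left(G \right)} = -6$ ($k{\left(G \right)} = -3 - 3 = -6$)
$D{\left(u \right)} = 6 + u$ ($D{\left(u \right)} = u - -6 = u + 6 = 6 + u$)
$\frac{D{\left(144 \right)}}{-7639} - \frac{17312}{-42981} = \frac{6 + 144}{-7639} - \frac{17312}{-42981} = 150 \left(- \frac{1}{7639}\right) - - \frac{17312}{42981} = - \frac{150}{7639} + \frac{17312}{42981} = \frac{125799218}{328331859}$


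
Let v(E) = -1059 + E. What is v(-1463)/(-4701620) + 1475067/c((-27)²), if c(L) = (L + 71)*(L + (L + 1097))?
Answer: 49573996261/68643652000 ≈ 0.72219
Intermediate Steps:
c(L) = (71 + L)*(1097 + 2*L) (c(L) = (71 + L)*(L + (1097 + L)) = (71 + L)*(1097 + 2*L))
v(-1463)/(-4701620) + 1475067/c((-27)²) = (-1059 - 1463)/(-4701620) + 1475067/(77887 + 2*((-27)²)² + 1239*(-27)²) = -2522*(-1/4701620) + 1475067/(77887 + 2*729² + 1239*729) = 1261/2350810 + 1475067/(77887 + 2*531441 + 903231) = 1261/2350810 + 1475067/(77887 + 1062882 + 903231) = 1261/2350810 + 1475067/2044000 = 49573996261/68643652000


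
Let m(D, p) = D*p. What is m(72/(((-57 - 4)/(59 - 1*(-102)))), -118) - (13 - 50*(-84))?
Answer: 1110863/61 ≈ 18211.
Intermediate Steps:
m(72/(((-57 - 4)/(59 - 1*(-102)))), -118) - (13 - 50*(-84)) = (72/(((-57 - 4)/(59 - 1*(-102)))))*(-118) - (13 - 50*(-84)) = (72/((-61/(59 + 102))))*(-118) - (13 + 4200) = (72/((-61/161)))*(-118) - 1*4213 = (72/((-61*1/161)))*(-118) - 4213 = (72/(-61/161))*(-118) - 4213 = (72*(-161/61))*(-118) - 4213 = -11592/61*(-118) - 4213 = 1367856/61 - 4213 = 1110863/61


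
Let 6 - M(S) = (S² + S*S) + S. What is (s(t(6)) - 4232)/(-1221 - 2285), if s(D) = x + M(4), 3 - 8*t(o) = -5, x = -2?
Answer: 2132/1753 ≈ 1.2162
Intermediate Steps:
t(o) = 1 (t(o) = 3/8 - ⅛*(-5) = 3/8 + 5/8 = 1)
M(S) = 6 - S - 2*S² (M(S) = 6 - ((S² + S*S) + S) = 6 - ((S² + S²) + S) = 6 - (2*S² + S) = 6 - (S + 2*S²) = 6 + (-S - 2*S²) = 6 - S - 2*S²)
s(D) = -32 (s(D) = -2 + (6 - 1*4 - 2*4²) = -2 + (6 - 4 - 2*16) = -2 + (6 - 4 - 32) = -2 - 30 = -32)
(s(t(6)) - 4232)/(-1221 - 2285) = (-32 - 4232)/(-1221 - 2285) = -4264/(-3506) = -4264*(-1/3506) = 2132/1753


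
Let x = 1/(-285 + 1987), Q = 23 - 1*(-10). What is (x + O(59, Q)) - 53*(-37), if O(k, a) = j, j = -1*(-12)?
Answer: 3358047/1702 ≈ 1973.0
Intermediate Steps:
Q = 33 (Q = 23 + 10 = 33)
x = 1/1702 ≈ 0.00058754
j = 12
O(k, a) = 12
(x + O(59, Q)) - 53*(-37) = (1/1702 + 12) - 53*(-37) = 20425/1702 + 1961 = 3358047/1702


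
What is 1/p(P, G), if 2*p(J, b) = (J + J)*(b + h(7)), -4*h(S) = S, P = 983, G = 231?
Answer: 4/901411 ≈ 4.4375e-6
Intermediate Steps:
h(S) = -S/4
p(J, b) = J*(-7/4 + b) (p(J, b) = ((J + J)*(b - ¼*7))/2 = ((2*J)*(b - 7/4))/2 = ((2*J)*(-7/4 + b))/2 = (2*J*(-7/4 + b))/2 = J*(-7/4 + b))
1/p(P, G) = 1/((¼)*983*(-7 + 4*231)) = 1/((¼)*983*(-7 + 924)) = 1/((¼)*983*917) = 1/(901411/4) = 4/901411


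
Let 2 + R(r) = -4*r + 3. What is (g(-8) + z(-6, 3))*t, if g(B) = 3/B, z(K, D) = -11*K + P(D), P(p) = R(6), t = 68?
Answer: 5797/2 ≈ 2898.5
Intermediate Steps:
R(r) = 1 - 4*r (R(r) = -2 + (-4*r + 3) = -2 + (3 - 4*r) = 1 - 4*r)
P(p) = -23 (P(p) = 1 - 4*6 = 1 - 24 = -23)
z(K, D) = -23 - 11*K (z(K, D) = -11*K - 23 = -23 - 11*K)
(g(-8) + z(-6, 3))*t = (3/(-8) + (-23 - 11*(-6)))*68 = (3*(-⅛) + (-23 + 66))*68 = (-3/8 + 43)*68 = (341/8)*68 = 5797/2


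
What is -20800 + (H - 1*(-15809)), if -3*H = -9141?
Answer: -1944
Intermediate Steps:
H = 3047 (H = -⅓*(-9141) = 3047)
-20800 + (H - 1*(-15809)) = -20800 + (3047 - 1*(-15809)) = -20800 + (3047 + 15809) = -20800 + 18856 = -1944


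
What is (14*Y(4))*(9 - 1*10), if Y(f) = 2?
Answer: -28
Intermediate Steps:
(14*Y(4))*(9 - 1*10) = (14*2)*(9 - 1*10) = 28*(9 - 10) = 28*(-1) = -28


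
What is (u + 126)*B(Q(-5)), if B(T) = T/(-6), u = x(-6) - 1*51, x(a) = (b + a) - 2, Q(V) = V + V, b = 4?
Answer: 355/3 ≈ 118.33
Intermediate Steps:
Q(V) = 2*V
x(a) = 2 + a (x(a) = (4 + a) - 2 = 2 + a)
u = -55 (u = (2 - 6) - 1*51 = -4 - 51 = -55)
B(T) = -T/6 (B(T) = T*(-1/6) = -T/6)
(u + 126)*B(Q(-5)) = (-55 + 126)*(-(-5)/3) = 71*(-1/6*(-10)) = 71*(5/3) = 355/3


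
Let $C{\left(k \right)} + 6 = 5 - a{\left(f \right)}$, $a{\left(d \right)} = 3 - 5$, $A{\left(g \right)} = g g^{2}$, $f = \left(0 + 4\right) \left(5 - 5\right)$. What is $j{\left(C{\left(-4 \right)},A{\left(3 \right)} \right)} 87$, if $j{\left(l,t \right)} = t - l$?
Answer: $2262$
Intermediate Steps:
$f = 0$ ($f = 4 \cdot 0 = 0$)
$A{\left(g \right)} = g^{3}$
$a{\left(d \right)} = -2$ ($a{\left(d \right)} = 3 - 5 = -2$)
$C{\left(k \right)} = 1$ ($C{\left(k \right)} = -6 + \left(5 - -2\right) = -6 + \left(5 + 2\right) = -6 + 7 = 1$)
$j{\left(C{\left(-4 \right)},A{\left(3 \right)} \right)} 87 = \left(3^{3} - 1\right) 87 = \left(27 - 1\right) 87 = 26 \cdot 87 = 2262$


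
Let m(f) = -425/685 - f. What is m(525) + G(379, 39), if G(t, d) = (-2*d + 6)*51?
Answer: -575074/137 ≈ -4197.6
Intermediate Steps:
G(t, d) = 306 - 102*d (G(t, d) = (6 - 2*d)*51 = 306 - 102*d)
m(f) = -85/137 - f (m(f) = -425*1/685 - f = -85/137 - f)
m(525) + G(379, 39) = (-85/137 - 1*525) + (306 - 102*39) = (-85/137 - 525) + (306 - 3978) = -72010/137 - 3672 = -575074/137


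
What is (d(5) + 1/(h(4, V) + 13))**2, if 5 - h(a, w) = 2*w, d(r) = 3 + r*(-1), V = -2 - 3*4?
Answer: 8281/2116 ≈ 3.9135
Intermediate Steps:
V = -14 (V = -2 - 12 = -14)
d(r) = 3 - r
h(a, w) = 5 - 2*w
(d(5) + 1/(h(4, V) + 13))**2 = ((3 - 1*5) + 1/((5 - 2*(-14)) + 13))**2 = ((3 - 5) + 1/((5 + 28) + 13))**2 = (-2 + 1/(33 + 13))**2 = (-2 + 1/46)**2 = (-91/46)**2 = 8281/2116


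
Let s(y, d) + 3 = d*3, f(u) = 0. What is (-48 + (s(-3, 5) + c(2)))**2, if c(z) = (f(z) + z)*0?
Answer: 1296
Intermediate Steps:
s(y, d) = -3 + 3*d (s(y, d) = -3 + d*3 = -3 + 3*d)
c(z) = 0 (c(z) = (0 + z)*0 = z*0 = 0)
(-48 + (s(-3, 5) + c(2)))**2 = (-48 + ((-3 + 3*5) + 0))**2 = (-48 + ((-3 + 15) + 0))**2 = (-48 + (12 + 0))**2 = (-48 + 12)**2 = (-36)**2 = 1296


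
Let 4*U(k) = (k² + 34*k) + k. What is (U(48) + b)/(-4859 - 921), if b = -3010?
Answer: 1007/2890 ≈ 0.34844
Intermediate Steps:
U(k) = k²/4 + 35*k/4 (U(k) = ((k² + 34*k) + k)/4 = (k² + 35*k)/4 = k²/4 + 35*k/4)
(U(48) + b)/(-4859 - 921) = ((¼)*48*(35 + 48) - 3010)/(-4859 - 921) = ((¼)*48*83 - 3010)/(-5780) = (996 - 3010)*(-1/5780) = -2014*(-1/5780) = 1007/2890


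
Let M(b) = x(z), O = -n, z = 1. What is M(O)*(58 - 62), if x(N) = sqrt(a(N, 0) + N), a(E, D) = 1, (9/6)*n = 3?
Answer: -4*sqrt(2) ≈ -5.6569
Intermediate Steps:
n = 2 (n = (2/3)*3 = 2)
O = -2 (O = -1*2 = -2)
x(N) = sqrt(1 + N)
M(b) = sqrt(2) (M(b) = sqrt(1 + 1) = sqrt(2))
M(O)*(58 - 62) = sqrt(2)*(58 - 62) = sqrt(2)*(-4) = -4*sqrt(2)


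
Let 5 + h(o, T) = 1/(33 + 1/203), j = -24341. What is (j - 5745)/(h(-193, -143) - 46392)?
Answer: 201576200/310859697 ≈ 0.64845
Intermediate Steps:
h(o, T) = -33297/6700 (h(o, T) = -5 + 1/(33 + 1/203) = -5 + 1/(6700/203) = -5 + 203/6700 = -33297/6700)
(j - 5745)/(h(-193, -143) - 46392) = (-24341 - 5745)/(-33297/6700 - 46392) = -30086/(-310859697/6700) = -30086*(-6700/310859697) = 201576200/310859697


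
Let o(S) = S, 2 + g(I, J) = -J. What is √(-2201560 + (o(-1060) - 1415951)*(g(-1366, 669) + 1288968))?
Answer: I*√1825533221827 ≈ 1.3511e+6*I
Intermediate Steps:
g(I, J) = -2 - J
√(-2201560 + (o(-1060) - 1415951)*(g(-1366, 669) + 1288968)) = √(-2201560 + (-1060 - 1415951)*((-2 - 1*669) + 1288968)) = √(-2201560 - 1417011*((-2 - 669) + 1288968)) = √(-2201560 - 1417011*(-671 + 1288968)) = √(-2201560 - 1417011*1288297) = √(-2201560 - 1825531020267) = √(-1825533221827) = I*√1825533221827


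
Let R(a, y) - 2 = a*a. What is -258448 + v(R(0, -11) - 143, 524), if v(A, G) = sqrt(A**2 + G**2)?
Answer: -258448 + sqrt(294457) ≈ -2.5791e+5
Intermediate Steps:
R(a, y) = 2 + a**2 (R(a, y) = 2 + a*a = 2 + a**2)
-258448 + v(R(0, -11) - 143, 524) = -258448 + sqrt(((2 + 0**2) - 143)**2 + 524**2) = -258448 + sqrt(((2 + 0) - 143)**2 + 274576) = -258448 + sqrt((2 - 143)**2 + 274576) = -258448 + sqrt((-141)**2 + 274576) = -258448 + sqrt(19881 + 274576) = -258448 + sqrt(294457)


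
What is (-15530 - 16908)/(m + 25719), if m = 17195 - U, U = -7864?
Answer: -2317/3627 ≈ -0.63882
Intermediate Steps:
m = 25059 (m = 17195 - 1*(-7864) = 17195 + 7864 = 25059)
(-15530 - 16908)/(m + 25719) = (-15530 - 16908)/(25059 + 25719) = -32438/50778 = -32438*1/50778 = -2317/3627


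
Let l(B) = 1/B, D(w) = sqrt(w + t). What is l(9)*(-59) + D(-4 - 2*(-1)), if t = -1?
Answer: -59/9 + I*sqrt(3) ≈ -6.5556 + 1.732*I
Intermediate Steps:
D(w) = sqrt(-1 + w) (D(w) = sqrt(w - 1) = sqrt(-1 + w))
l(9)*(-59) + D(-4 - 2*(-1)) = -59/9 + sqrt(-1 + (-4 - 2*(-1))) = (1/9)*(-59) + sqrt(-1 + (-4 + 2)) = -59/9 + sqrt(-1 - 2) = -59/9 + sqrt(-3) = -59/9 + I*sqrt(3)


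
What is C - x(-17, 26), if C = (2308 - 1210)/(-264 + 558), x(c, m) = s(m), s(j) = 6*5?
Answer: -1287/49 ≈ -26.265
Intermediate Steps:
s(j) = 30
x(c, m) = 30
C = 183/49 (C = 1098/294 = 1098*(1/294) = 183/49 ≈ 3.7347)
C - x(-17, 26) = 183/49 - 1*30 = 183/49 - 30 = -1287/49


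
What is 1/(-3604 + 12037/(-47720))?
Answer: -47720/171994917 ≈ -0.00027745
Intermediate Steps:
1/(-3604 + 12037/(-47720)) = 1/(-3604 + 12037*(-1/47720)) = 1/(-3604 - 12037/47720) = 1/(-171994917/47720) = -47720/171994917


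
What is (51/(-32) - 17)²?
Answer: 354025/1024 ≈ 345.73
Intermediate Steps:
(51/(-32) - 17)² = (51*(-1/32) - 17)² = (-51/32 - 17)² = (-595/32)² = 354025/1024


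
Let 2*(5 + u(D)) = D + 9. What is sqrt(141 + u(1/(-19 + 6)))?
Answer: sqrt(23738)/13 ≈ 11.852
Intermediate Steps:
u(D) = -1/2 + D/2 (u(D) = -5 + (D + 9)/2 = -5 + (9 + D)/2 = -5 + (9/2 + D/2) = -1/2 + D/2)
sqrt(141 + u(1/(-19 + 6))) = sqrt(141 + (-1/2 + 1/(2*(-19 + 6)))) = sqrt(141 + (-1/2 + (1/2)/(-13))) = sqrt(141 + (-1/2 + (1/2)*(-1/13))) = sqrt(141 + (-1/2 - 1/26)) = sqrt(141 - 7/13) = sqrt(1826/13) = sqrt(23738)/13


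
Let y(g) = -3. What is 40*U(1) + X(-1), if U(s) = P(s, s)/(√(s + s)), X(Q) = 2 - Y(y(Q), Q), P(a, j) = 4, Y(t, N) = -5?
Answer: 7 + 80*√2 ≈ 120.14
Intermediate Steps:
X(Q) = 7 (X(Q) = 2 - 1*(-5) = 2 + 5 = 7)
U(s) = 2*√2/√s (U(s) = 4/(√(s + s)) = 4/(√(2*s)) = 4/((√2*√s)) = 4*(√2/(2*√s)) = 2*√2/√s)
40*U(1) + X(-1) = 40*(2*√2/√1) + 7 = 40*(2*√2*1) + 7 = 40*(2*√2) + 7 = 80*√2 + 7 = 7 + 80*√2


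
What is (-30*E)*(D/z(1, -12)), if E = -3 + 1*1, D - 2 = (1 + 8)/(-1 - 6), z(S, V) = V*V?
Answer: 25/84 ≈ 0.29762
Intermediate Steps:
z(S, V) = V**2
D = 5/7 (D = 2 + (1 + 8)/(-1 - 6) = 2 + 9/(-7) = 2 - 1/7*9 = 2 - 9/7 = 5/7 ≈ 0.71429)
E = -2 (E = -3 + 1 = -2)
(-30*E)*(D/z(1, -12)) = (-30*(-2))*(5/(7*((-12)**2))) = 60*((5/7)/144) = 60*((5/7)*(1/144)) = 60*(5/1008) = 25/84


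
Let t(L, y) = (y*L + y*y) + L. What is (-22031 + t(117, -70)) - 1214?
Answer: -26418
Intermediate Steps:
t(L, y) = L + y² + L*y (t(L, y) = (L*y + y²) + L = (y² + L*y) + L = L + y² + L*y)
(-22031 + t(117, -70)) - 1214 = (-22031 + (117 + (-70)² + 117*(-70))) - 1214 = (-22031 + (117 + 4900 - 8190)) - 1214 = (-22031 - 3173) - 1214 = -25204 - 1214 = -26418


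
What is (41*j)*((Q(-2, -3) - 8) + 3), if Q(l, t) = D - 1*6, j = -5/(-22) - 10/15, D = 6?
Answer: 5945/66 ≈ 90.076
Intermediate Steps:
j = -29/66 (j = -5*(-1/22) - 10*1/15 = 5/22 - ⅔ = -29/66 ≈ -0.43939)
Q(l, t) = 0 (Q(l, t) = 6 - 1*6 = 6 - 6 = 0)
(41*j)*((Q(-2, -3) - 8) + 3) = (41*(-29/66))*((0 - 8) + 3) = -1189*(-8 + 3)/66 = -1189/66*(-5) = 5945/66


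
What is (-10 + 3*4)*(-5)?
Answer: -10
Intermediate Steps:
(-10 + 3*4)*(-5) = (-10 + 12)*(-5) = 2*(-5) = -10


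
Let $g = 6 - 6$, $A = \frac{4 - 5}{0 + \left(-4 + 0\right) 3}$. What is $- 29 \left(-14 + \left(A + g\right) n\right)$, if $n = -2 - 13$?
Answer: $\frac{1769}{4} \approx 442.25$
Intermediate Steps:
$A = \frac{1}{12}$ ($A = - \frac{1}{0 - 12} = - \frac{1}{-12} = \left(-1\right) \left(- \frac{1}{12}\right) = \frac{1}{12} \approx 0.083333$)
$g = 0$
$n = -15$ ($n = -2 - 13 = -15$)
$- 29 \left(-14 + \left(A + g\right) n\right) = - 29 \left(-14 + \left(\frac{1}{12} + 0\right) \left(-15\right)\right) = - 29 \left(-14 + \frac{1}{12} \left(-15\right)\right) = - 29 \left(-14 - \frac{5}{4}\right) = \left(-29\right) \left(- \frac{61}{4}\right) = \frac{1769}{4}$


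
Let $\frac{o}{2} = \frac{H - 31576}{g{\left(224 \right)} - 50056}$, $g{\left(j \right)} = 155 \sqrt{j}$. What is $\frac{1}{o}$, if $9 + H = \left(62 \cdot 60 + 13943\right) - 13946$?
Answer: $\frac{6257}{6967} - \frac{155 \sqrt{14}}{13934} \approx 0.85647$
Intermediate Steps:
$H = 3708$ ($H = -9 + \left(\left(62 \cdot 60 + 13943\right) - 13946\right) = -9 + \left(\left(3720 + 13943\right) - 13946\right) = -9 + \left(17663 - 13946\right) = -9 + 3717 = 3708$)
$o = - \frac{55736}{-50056 + 620 \sqrt{14}}$ ($o = 2 \frac{3708 - 31576}{155 \sqrt{224} - 50056} = 2 \left(- \frac{27868}{155 \cdot 4 \sqrt{14} - 50056}\right) = 2 \left(- \frac{27868}{620 \sqrt{14} - 50056}\right) = 2 \left(- \frac{27868}{-50056 + 620 \sqrt{14}}\right) = - \frac{55736}{-50056 + 620 \sqrt{14}} \approx 1.1676$)
$\frac{1}{o} = \frac{1}{\frac{87185038}{78131923} + \frac{1079885 \sqrt{14}}{78131923}}$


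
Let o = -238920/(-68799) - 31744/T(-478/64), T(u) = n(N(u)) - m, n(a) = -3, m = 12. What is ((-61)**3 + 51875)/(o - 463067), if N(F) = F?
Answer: 60235588470/158563552913 ≈ 0.37988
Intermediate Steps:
T(u) = -15 (T(u) = -3 - 1*12 = -3 - 12 = -15)
o = 729179752/343995 (o = -238920/(-68799) - 31744/(-15) = -238920*(-1/68799) - 31744*(-1/15) = 79640/22933 + 31744/15 = 729179752/343995 ≈ 2119.7)
((-61)**3 + 51875)/(o - 463067) = ((-61)**3 + 51875)/(729179752/343995 - 463067) = (-226981 + 51875)/(-158563552913/343995) = -175106*(-343995/158563552913) = 60235588470/158563552913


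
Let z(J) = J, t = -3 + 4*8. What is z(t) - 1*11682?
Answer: -11653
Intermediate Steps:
t = 29 (t = -3 + 32 = 29)
z(t) - 1*11682 = 29 - 1*11682 = 29 - 11682 = -11653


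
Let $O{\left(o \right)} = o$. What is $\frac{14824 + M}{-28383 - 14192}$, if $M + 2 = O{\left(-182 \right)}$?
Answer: $- \frac{2928}{8515} \approx -0.34386$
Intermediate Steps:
$M = -184$ ($M = -2 - 182 = -184$)
$\frac{14824 + M}{-28383 - 14192} = \frac{14824 - 184}{-28383 - 14192} = \frac{14640}{-42575} = 14640 \left(- \frac{1}{42575}\right) = - \frac{2928}{8515}$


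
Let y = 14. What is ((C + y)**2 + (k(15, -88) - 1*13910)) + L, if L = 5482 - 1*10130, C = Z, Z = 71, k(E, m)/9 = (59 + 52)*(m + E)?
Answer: -84260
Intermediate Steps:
k(E, m) = 999*E + 999*m (k(E, m) = 9*((59 + 52)*(m + E)) = 9*(111*(E + m)) = 9*(111*E + 111*m) = 999*E + 999*m)
C = 71
L = -4648 (L = 5482 - 10130 = -4648)
((C + y)**2 + (k(15, -88) - 1*13910)) + L = ((71 + 14)**2 + ((999*15 + 999*(-88)) - 1*13910)) - 4648 = (85**2 + ((14985 - 87912) - 13910)) - 4648 = (7225 + (-72927 - 13910)) - 4648 = (7225 - 86837) - 4648 = -79612 - 4648 = -84260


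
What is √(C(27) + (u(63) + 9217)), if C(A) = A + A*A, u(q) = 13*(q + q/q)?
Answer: √10805 ≈ 103.95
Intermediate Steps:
u(q) = 13 + 13*q (u(q) = 13*(q + 1) = 13*(1 + q) = 13 + 13*q)
C(A) = A + A²
√(C(27) + (u(63) + 9217)) = √(27*(1 + 27) + ((13 + 13*63) + 9217)) = √(27*28 + ((13 + 819) + 9217)) = √(756 + (832 + 9217)) = √(756 + 10049) = √10805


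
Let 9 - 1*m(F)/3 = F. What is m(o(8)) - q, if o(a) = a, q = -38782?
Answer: 38785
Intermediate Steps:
m(F) = 27 - 3*F
m(o(8)) - q = (27 - 3*8) - 1*(-38782) = (27 - 24) + 38782 = 3 + 38782 = 38785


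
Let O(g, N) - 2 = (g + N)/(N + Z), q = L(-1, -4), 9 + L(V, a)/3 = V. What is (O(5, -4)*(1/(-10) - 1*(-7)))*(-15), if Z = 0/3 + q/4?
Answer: -198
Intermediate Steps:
L(V, a) = -27 + 3*V
q = -30 (q = -27 + 3*(-1) = -27 - 3 = -30)
Z = -15/2 (Z = 0/3 - 30/4 = 0*(⅓) - 30*¼ = 0 - 15/2 = -15/2 ≈ -7.5000)
O(g, N) = 2 + (N + g)/(-15/2 + N) (O(g, N) = 2 + (g + N)/(N - 15/2) = 2 + (N + g)/(-15/2 + N))
(O(5, -4)*(1/(-10) - 1*(-7)))*(-15) = ((2*(-15 + 5 + 3*(-4))/(-15 + 2*(-4)))*(1/(-10) - 1*(-7)))*(-15) = ((2*(-15 + 5 - 12)/(-15 - 8))*(-⅒ + 7))*(-15) = ((2*(-22)/(-23))*(69/10))*(-15) = ((2*(-1/23)*(-22))*(69/10))*(-15) = ((44/23)*(69/10))*(-15) = (66/5)*(-15) = -198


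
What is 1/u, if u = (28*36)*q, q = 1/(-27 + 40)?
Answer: 13/1008 ≈ 0.012897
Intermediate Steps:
q = 1/13 ≈ 0.076923
u = 1008/13 (u = (28*36)*(1/13) = 1008*(1/13) = 1008/13 ≈ 77.538)
1/u = 1/(1008/13) = 13/1008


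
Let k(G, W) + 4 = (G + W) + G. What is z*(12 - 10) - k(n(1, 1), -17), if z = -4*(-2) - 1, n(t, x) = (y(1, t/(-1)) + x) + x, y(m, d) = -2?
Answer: 35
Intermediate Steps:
n(t, x) = -2 + 2*x (n(t, x) = (-2 + x) + x = -2 + 2*x)
z = 7 (z = 8 - 1 = 7)
k(G, W) = -4 + W + 2*G (k(G, W) = -4 + ((G + W) + G) = -4 + (W + 2*G) = -4 + W + 2*G)
z*(12 - 10) - k(n(1, 1), -17) = 7*(12 - 10) - (-4 - 17 + 2*(-2 + 2*1)) = 7*2 - (-4 - 17 + 2*(-2 + 2)) = 14 - (-4 - 17 + 2*0) = 14 - (-4 - 17 + 0) = 14 - 1*(-21) = 14 + 21 = 35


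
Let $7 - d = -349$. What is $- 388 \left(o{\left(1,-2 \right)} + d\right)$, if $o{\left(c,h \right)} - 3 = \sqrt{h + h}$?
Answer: $-139292 - 776 i \approx -1.3929 \cdot 10^{5} - 776.0 i$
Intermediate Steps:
$d = 356$ ($d = 7 - -349 = 7 + 349 = 356$)
$o{\left(c,h \right)} = 3 + \sqrt{2} \sqrt{h}$ ($o{\left(c,h \right)} = 3 + \sqrt{h + h} = 3 + \sqrt{2 h} = 3 + \sqrt{2} \sqrt{h}$)
$- 388 \left(o{\left(1,-2 \right)} + d\right) = - 388 \left(\left(3 + \sqrt{2} \sqrt{-2}\right) + 356\right) = - 388 \left(\left(3 + \sqrt{2} i \sqrt{2}\right) + 356\right) = - 388 \left(\left(3 + 2 i\right) + 356\right) = - 388 \left(359 + 2 i\right) = -139292 - 776 i$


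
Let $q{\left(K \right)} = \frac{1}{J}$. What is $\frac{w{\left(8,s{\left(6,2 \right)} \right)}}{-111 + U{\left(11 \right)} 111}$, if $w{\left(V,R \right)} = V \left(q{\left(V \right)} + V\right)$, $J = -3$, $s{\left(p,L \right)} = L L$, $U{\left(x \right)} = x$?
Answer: $\frac{92}{1665} \approx 0.055255$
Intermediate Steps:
$s{\left(p,L \right)} = L^{2}$
$q{\left(K \right)} = - \frac{1}{3}$ ($q{\left(K \right)} = \frac{1}{-3} = - \frac{1}{3}$)
$w{\left(V,R \right)} = V \left(- \frac{1}{3} + V\right)$
$\frac{w{\left(8,s{\left(6,2 \right)} \right)}}{-111 + U{\left(11 \right)} 111} = \frac{8 \left(- \frac{1}{3} + 8\right)}{-111 + 11 \cdot 111} = \frac{8 \cdot \frac{23}{3}}{-111 + 1221} = \frac{184}{3 \cdot 1110} = \frac{184}{3} \cdot \frac{1}{1110} = \frac{92}{1665}$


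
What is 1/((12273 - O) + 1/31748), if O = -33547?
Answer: 31748/1454693361 ≈ 2.1825e-5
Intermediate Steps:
1/((12273 - O) + 1/31748) = 1/((12273 - 1*(-33547)) + 1/31748) = 1/((12273 + 33547) + 1/31748) = 1/(45820 + 1/31748) = 1/(1454693361/31748) = 31748/1454693361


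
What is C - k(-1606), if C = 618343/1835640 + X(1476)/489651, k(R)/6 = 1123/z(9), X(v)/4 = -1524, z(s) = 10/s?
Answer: -363356708118029/59921530776 ≈ -6063.9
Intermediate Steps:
X(v) = -6096 (X(v) = 4*(-1524) = -6096)
k(R) = 30321/5 (k(R) = 6*(1123/((10/9))) = 6*(1123/((10*(⅑)))) = 6*(1123/(10/9)) = 6*(1123*(9/10)) = 6*(10107/10) = 30321/5)
C = 97194068951/299607653880 (C = 618343/1835640 - 6096/489651 = 618343*(1/1835640) - 6096*1/489651 = 618343/1835640 - 2032/163217 = 97194068951/299607653880 ≈ 0.32440)
C - k(-1606) = 97194068951/299607653880 - 1*30321/5 = 97194068951/299607653880 - 30321/5 = -363356708118029/59921530776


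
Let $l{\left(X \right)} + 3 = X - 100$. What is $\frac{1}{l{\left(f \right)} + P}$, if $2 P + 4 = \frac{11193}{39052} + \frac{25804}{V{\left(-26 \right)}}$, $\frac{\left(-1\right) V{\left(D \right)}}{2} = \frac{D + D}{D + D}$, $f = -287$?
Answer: $- \frac{6008}{41111883} \approx -0.00014614$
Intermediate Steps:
$V{\left(D \right)} = -2$ ($V{\left(D \right)} = - 2 \frac{D + D}{D + D} = - 2 \frac{2 D}{2 D} = - 2 \cdot 2 D \frac{1}{2 D} = \left(-2\right) 1 = -2$)
$P = - \frac{38768763}{6008}$ ($P = -2 + \frac{\frac{11193}{39052} + \frac{25804}{-2}}{2} = -2 + \frac{11193 \cdot \frac{1}{39052} + 25804 \left(- \frac{1}{2}\right)}{2} = -2 + \frac{\frac{861}{3004} - 12902}{2} = -2 + \frac{1}{2} \left(- \frac{38756747}{3004}\right) = -2 - \frac{38756747}{6008} = - \frac{38768763}{6008} \approx -6452.9$)
$l{\left(X \right)} = -103 + X$ ($l{\left(X \right)} = -3 + \left(X - 100\right) = -3 + \left(-100 + X\right) = -103 + X$)
$\frac{1}{l{\left(f \right)} + P} = \frac{1}{\left(-103 - 287\right) - \frac{38768763}{6008}} = \frac{1}{-390 - \frac{38768763}{6008}} = \frac{1}{- \frac{41111883}{6008}} = - \frac{6008}{41111883}$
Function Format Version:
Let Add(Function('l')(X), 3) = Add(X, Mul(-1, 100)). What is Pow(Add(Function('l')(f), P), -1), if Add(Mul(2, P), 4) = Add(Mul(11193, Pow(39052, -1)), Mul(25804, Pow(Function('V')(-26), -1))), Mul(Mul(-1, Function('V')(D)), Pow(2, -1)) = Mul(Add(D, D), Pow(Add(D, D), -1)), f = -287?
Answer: Rational(-6008, 41111883) ≈ -0.00014614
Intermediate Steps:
Function('V')(D) = -2 (Function('V')(D) = Mul(-2, Mul(Add(D, D), Pow(Add(D, D), -1))) = Mul(-2, Mul(Mul(2, D), Pow(Mul(2, D), -1))) = Mul(-2, Mul(Mul(2, D), Mul(Rational(1, 2), Pow(D, -1)))) = Mul(-2, 1) = -2)
P = Rational(-38768763, 6008) (P = Add(-2, Mul(Rational(1, 2), Add(Mul(11193, Pow(39052, -1)), Mul(25804, Pow(-2, -1))))) = Add(-2, Mul(Rational(1, 2), Add(Mul(11193, Rational(1, 39052)), Mul(25804, Rational(-1, 2))))) = Add(-2, Mul(Rational(1, 2), Add(Rational(861, 3004), -12902))) = Add(-2, Mul(Rational(1, 2), Rational(-38756747, 3004))) = Add(-2, Rational(-38756747, 6008)) = Rational(-38768763, 6008) ≈ -6452.9)
Function('l')(X) = Add(-103, X) (Function('l')(X) = Add(-3, Add(X, Mul(-1, 100))) = Add(-3, Add(X, -100)) = Add(-3, Add(-100, X)) = Add(-103, X))
Pow(Add(Function('l')(f), P), -1) = Pow(Add(Add(-103, -287), Rational(-38768763, 6008)), -1) = Pow(Add(-390, Rational(-38768763, 6008)), -1) = Pow(Rational(-41111883, 6008), -1) = Rational(-6008, 41111883)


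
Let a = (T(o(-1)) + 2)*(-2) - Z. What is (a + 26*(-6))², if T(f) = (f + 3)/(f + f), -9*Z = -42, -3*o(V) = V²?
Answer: 220900/9 ≈ 24544.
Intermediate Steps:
o(V) = -V²/3
Z = 14/3 (Z = -⅑*(-42) = 14/3 ≈ 4.6667)
T(f) = (3 + f)/(2*f) (T(f) = (3 + f)/((2*f)) = (3 + f)*(1/(2*f)) = (3 + f)/(2*f))
a = -⅔ (a = ((3 - ⅓*(-1)²)/(2*((-⅓*(-1)²))) + 2)*(-2) - 1*14/3 = ((3 - ⅓*1)/(2*((-⅓*1))) + 2)*(-2) - 14/3 = ((3 - ⅓)/(2*(-⅓)) + 2)*(-2) - 14/3 = ((½)*(-3)*(8/3) + 2)*(-2) - 14/3 = (-4 + 2)*(-2) - 14/3 = -2*(-2) - 14/3 = 4 - 14/3 = -⅔ ≈ -0.66667)
(a + 26*(-6))² = (-⅔ + 26*(-6))² = (-⅔ - 156)² = (-470/3)² = 220900/9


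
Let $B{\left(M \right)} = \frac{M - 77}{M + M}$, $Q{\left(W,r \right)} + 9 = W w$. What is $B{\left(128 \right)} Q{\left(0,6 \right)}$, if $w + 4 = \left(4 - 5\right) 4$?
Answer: $- \frac{459}{256} \approx -1.793$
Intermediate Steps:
$w = -8$ ($w = -4 + \left(4 - 5\right) 4 = -4 - 4 = -8$)
$Q{\left(W,r \right)} = -9 - 8 W$ ($Q{\left(W,r \right)} = -9 + W \left(-8\right) = -9 - 8 W$)
$B{\left(M \right)} = \frac{-77 + M}{2 M}$
$B{\left(128 \right)} Q{\left(0,6 \right)} = \frac{-77 + 128}{2 \cdot 128} \left(-9 - 0\right) = \frac{1}{2} \cdot \frac{1}{128} \cdot 51 \left(-9 + 0\right) = \frac{51}{256} \left(-9\right) = - \frac{459}{256}$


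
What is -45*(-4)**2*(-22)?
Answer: 15840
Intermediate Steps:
-45*(-4)**2*(-22) = -45*16*(-22) = -720*(-22) = 15840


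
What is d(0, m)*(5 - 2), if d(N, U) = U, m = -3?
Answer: -9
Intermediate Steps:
d(0, m)*(5 - 2) = -3*(5 - 2) = -3*3 = -9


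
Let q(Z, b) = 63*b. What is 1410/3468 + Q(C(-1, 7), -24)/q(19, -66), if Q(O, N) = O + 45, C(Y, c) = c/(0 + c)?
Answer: 475271/1201662 ≈ 0.39551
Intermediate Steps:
C(Y, c) = 1 (C(Y, c) = c/c = 1)
Q(O, N) = 45 + O
1410/3468 + Q(C(-1, 7), -24)/q(19, -66) = 1410/3468 + (45 + 1)/((63*(-66))) = 1410*(1/3468) + 46/(-4158) = 235/578 + 46*(-1/4158) = 235/578 - 23/2079 = 475271/1201662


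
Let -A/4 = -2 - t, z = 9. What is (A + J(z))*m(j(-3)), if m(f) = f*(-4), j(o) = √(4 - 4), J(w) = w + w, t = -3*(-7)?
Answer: 0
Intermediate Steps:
t = 21
J(w) = 2*w
A = 92 (A = -4*(-2 - 1*21) = -4*(-2 - 21) = -4*(-23) = 92)
j(o) = 0 (j(o) = √0 = 0)
m(f) = -4*f
(A + J(z))*m(j(-3)) = (92 + 2*9)*(-4*0) = (92 + 18)*0 = 110*0 = 0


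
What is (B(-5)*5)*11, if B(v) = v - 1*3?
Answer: -440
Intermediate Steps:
B(v) = -3 + v (B(v) = v - 3 = -3 + v)
(B(-5)*5)*11 = ((-3 - 5)*5)*11 = -8*5*11 = -40*11 = -440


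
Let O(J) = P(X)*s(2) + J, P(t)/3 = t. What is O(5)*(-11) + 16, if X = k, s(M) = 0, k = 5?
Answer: -39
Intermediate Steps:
X = 5
P(t) = 3*t
O(J) = J (O(J) = (3*5)*0 + J = 15*0 + J = 0 + J = J)
O(5)*(-11) + 16 = 5*(-11) + 16 = -55 + 16 = -39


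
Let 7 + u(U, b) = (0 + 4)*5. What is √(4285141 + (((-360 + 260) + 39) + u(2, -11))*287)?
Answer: √4271365 ≈ 2066.7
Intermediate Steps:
u(U, b) = 13 (u(U, b) = -7 + (0 + 4)*5 = -7 + 4*5 = -7 + 20 = 13)
√(4285141 + (((-360 + 260) + 39) + u(2, -11))*287) = √(4285141 + (((-360 + 260) + 39) + 13)*287) = √(4285141 + ((-100 + 39) + 13)*287) = √(4285141 + (-61 + 13)*287) = √(4285141 - 48*287) = √(4285141 - 13776) = √4271365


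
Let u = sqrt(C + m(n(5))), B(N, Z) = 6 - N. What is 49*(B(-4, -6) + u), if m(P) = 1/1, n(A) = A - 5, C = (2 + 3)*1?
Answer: 490 + 49*sqrt(6) ≈ 610.03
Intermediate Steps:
C = 5 (C = 5*1 = 5)
n(A) = -5 + A
m(P) = 1
u = sqrt(6) (u = sqrt(5 + 1) = sqrt(6) ≈ 2.4495)
49*(B(-4, -6) + u) = 49*((6 - 1*(-4)) + sqrt(6)) = 49*((6 + 4) + sqrt(6)) = 49*(10 + sqrt(6)) = 490 + 49*sqrt(6)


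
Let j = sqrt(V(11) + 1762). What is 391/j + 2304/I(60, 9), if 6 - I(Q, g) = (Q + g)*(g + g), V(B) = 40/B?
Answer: -192/103 + 391*sqrt(23738)/6474 ≈ 7.4411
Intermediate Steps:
I(Q, g) = 6 - 2*g*(Q + g) (I(Q, g) = 6 - (Q + g)*(g + g) = 6 - (Q + g)*2*g = 6 - 2*g*(Q + g))
j = 3*sqrt(23738)/11 (j = sqrt(40/11 + 1762) = sqrt(19422/11) = 3*sqrt(23738)/11 ≈ 42.019)
391/j + 2304/I(60, 9) = 391/((3*sqrt(23738)/11)) + 2304/(6 - 2*9**2 - 2*60*9) = 391*(sqrt(23738)/6474) + 2304/(6 - 2*81 - 1080) = 391*sqrt(23738)/6474 + 2304/(6 - 162 - 1080) = 391*sqrt(23738)/6474 + 2304/(-1236) = 391*sqrt(23738)/6474 + 2304*(-1/1236) = 391*sqrt(23738)/6474 - 192/103 = -192/103 + 391*sqrt(23738)/6474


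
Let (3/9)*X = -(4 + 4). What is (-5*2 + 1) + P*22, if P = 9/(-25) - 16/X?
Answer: -169/75 ≈ -2.2533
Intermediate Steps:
X = -24 (X = 3*(-(4 + 4)) = 3*(-1*8) = 3*(-8) = -24)
P = 23/75 (P = 9/(-25) - 16/(-24) = 9*(-1/25) - 16*(-1/24) = -9/25 + ⅔ = 23/75 ≈ 0.30667)
(-5*2 + 1) + P*22 = (-5*2 + 1) + (23/75)*22 = (-10 + 1) + 506/75 = -9 + 506/75 = -169/75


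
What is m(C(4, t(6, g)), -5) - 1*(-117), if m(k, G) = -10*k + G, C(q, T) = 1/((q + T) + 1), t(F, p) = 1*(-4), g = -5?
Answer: 102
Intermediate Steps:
t(F, p) = -4
C(q, T) = 1/(1 + T + q) (C(q, T) = 1/((T + q) + 1) = 1/(1 + T + q))
m(k, G) = G - 10*k
m(C(4, t(6, g)), -5) - 1*(-117) = (-5 - 10/(1 - 4 + 4)) - 1*(-117) = (-5 - 10/1) + 117 = (-5 - 10*1) + 117 = (-5 - 10) + 117 = -15 + 117 = 102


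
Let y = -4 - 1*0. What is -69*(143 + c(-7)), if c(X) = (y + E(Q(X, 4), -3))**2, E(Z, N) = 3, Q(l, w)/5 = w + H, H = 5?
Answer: -9936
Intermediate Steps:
Q(l, w) = 25 + 5*w (Q(l, w) = 5*(w + 5) = 5*(5 + w) = 25 + 5*w)
y = -4 (y = -4 + 0 = -4)
c(X) = 1 (c(X) = (-4 + 3)**2 = (-1)**2 = 1)
-69*(143 + c(-7)) = -69*(143 + 1) = -69*144 = -9936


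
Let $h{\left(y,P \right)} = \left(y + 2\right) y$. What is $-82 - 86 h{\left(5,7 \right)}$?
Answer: $-3092$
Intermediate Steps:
$h{\left(y,P \right)} = y \left(2 + y\right)$ ($h{\left(y,P \right)} = \left(2 + y\right) y = y \left(2 + y\right)$)
$-82 - 86 h{\left(5,7 \right)} = -82 - 86 \cdot 5 \left(2 + 5\right) = -82 - 86 \cdot 5 \cdot 7 = -82 - 3010 = -3092$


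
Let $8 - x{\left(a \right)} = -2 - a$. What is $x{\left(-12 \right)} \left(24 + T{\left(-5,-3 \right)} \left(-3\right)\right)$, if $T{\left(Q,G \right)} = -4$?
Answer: $-72$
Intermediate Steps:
$x{\left(a \right)} = 10 + a$ ($x{\left(a \right)} = 8 - \left(-2 - a\right) = 8 + \left(2 + a\right) = 10 + a$)
$x{\left(-12 \right)} \left(24 + T{\left(-5,-3 \right)} \left(-3\right)\right) = \left(10 - 12\right) \left(24 - -12\right) = - 2 \left(24 + 12\right) = \left(-2\right) 36 = -72$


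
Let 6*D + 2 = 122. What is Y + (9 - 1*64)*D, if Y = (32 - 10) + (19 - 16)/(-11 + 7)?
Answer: -4315/4 ≈ -1078.8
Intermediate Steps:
D = 20 (D = -1/3 + (1/6)*122 = -1/3 + 61/3 = 20)
Y = 85/4 (Y = 22 + 3/(-4) = 22 + 3*(-1/4) = 22 - 3/4 = 85/4 ≈ 21.250)
Y + (9 - 1*64)*D = 85/4 + (9 - 1*64)*20 = 85/4 + (9 - 64)*20 = 85/4 - 55*20 = 85/4 - 1100 = -4315/4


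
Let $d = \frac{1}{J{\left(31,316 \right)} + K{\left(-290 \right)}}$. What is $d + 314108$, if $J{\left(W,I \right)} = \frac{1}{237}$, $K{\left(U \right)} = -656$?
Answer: $\frac{48834684631}{155471} \approx 3.1411 \cdot 10^{5}$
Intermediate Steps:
$J{\left(W,I \right)} = \frac{1}{237}$
$d = - \frac{237}{155471}$ ($d = \frac{1}{\frac{1}{237} - 656} = \frac{1}{- \frac{155471}{237}} = - \frac{237}{155471} \approx -0.0015244$)
$d + 314108 = - \frac{237}{155471} + 314108 = \frac{48834684631}{155471}$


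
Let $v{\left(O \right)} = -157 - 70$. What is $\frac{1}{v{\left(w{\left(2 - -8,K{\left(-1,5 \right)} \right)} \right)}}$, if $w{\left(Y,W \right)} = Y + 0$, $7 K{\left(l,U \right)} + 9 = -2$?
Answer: $- \frac{1}{227} \approx -0.0044053$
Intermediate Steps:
$K{\left(l,U \right)} = - \frac{11}{7}$ ($K{\left(l,U \right)} = - \frac{9}{7} + \frac{1}{7} \left(-2\right) = - \frac{9}{7} - \frac{2}{7} = - \frac{11}{7}$)
$w{\left(Y,W \right)} = Y$
$v{\left(O \right)} = -227$
$\frac{1}{v{\left(w{\left(2 - -8,K{\left(-1,5 \right)} \right)} \right)}} = \frac{1}{-227} = - \frac{1}{227}$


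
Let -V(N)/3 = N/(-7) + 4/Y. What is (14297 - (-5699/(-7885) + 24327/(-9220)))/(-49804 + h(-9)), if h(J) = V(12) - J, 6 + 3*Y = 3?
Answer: -1455337638321/5066369393300 ≈ -0.28725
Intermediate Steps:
Y = -1 (Y = -2 + (⅓)*3 = -2 + 1 = -1)
V(N) = 12 + 3*N/7 (V(N) = -3*(N/(-7) + 4/(-1)) = -3*(N*(-⅐) + 4*(-1)) = -3*(-N/7 - 4) = -3*(-4 - N/7) = 12 + 3*N/7)
h(J) = 120/7 - J (h(J) = (12 + (3/7)*12) - J = (12 + 36/7) - J = 120/7 - J)
(14297 - (-5699/(-7885) + 24327/(-9220)))/(-49804 + h(-9)) = (14297 - (-5699/(-7885) + 24327/(-9220)))/(-49804 + (120/7 - 1*(-9))) = (14297 - (-5699*(-1/7885) + 24327*(-1/9220)))/(-49804 + (120/7 + 9)) = (14297 - (5699/7885 - 24327/9220))/(-49804 + 183/7) = (14297 - 1*(-27854723/14539940))/(-348445/7) = (14297 + 27854723/14539940)*(-7/348445) = (207905376903/14539940)*(-7/348445) = -1455337638321/5066369393300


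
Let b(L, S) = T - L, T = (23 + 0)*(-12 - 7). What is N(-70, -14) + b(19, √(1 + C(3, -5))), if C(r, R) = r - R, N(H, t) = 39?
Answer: -417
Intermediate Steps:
T = -437 (T = 23*(-19) = -437)
b(L, S) = -437 - L
N(-70, -14) + b(19, √(1 + C(3, -5))) = 39 + (-437 - 1*19) = 39 + (-437 - 19) = 39 - 456 = -417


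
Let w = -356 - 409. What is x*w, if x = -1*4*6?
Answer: 18360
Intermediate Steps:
x = -24 (x = -4*6 = -24)
w = -765
x*w = -24*(-765) = 18360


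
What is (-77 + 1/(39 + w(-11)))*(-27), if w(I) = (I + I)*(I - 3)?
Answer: 721386/347 ≈ 2078.9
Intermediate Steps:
w(I) = 2*I*(-3 + I) (w(I) = (2*I)*(-3 + I) = 2*I*(-3 + I))
(-77 + 1/(39 + w(-11)))*(-27) = (-77 + 1/(39 + 2*(-11)*(-3 - 11)))*(-27) = (-77 + 1/(39 + 2*(-11)*(-14)))*(-27) = (-77 + 1/(39 + 308))*(-27) = (-77 + 1/347)*(-27) = -26718/347*(-27) = 721386/347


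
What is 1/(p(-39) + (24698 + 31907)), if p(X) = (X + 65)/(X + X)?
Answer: 3/169814 ≈ 1.7666e-5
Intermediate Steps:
p(X) = (65 + X)/(2*X) (p(X) = (65 + X)/((2*X)) = (65 + X)*(1/(2*X)) = (65 + X)/(2*X))
1/(p(-39) + (24698 + 31907)) = 1/((½)*(65 - 39)/(-39) + (24698 + 31907)) = 1/((½)*(-1/39)*26 + 56605) = 1/(-⅓ + 56605) = 1/(169814/3) = 3/169814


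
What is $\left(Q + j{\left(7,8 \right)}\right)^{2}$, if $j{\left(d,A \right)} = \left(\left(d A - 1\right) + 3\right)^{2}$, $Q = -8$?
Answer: $11262736$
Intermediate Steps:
$j{\left(d,A \right)} = \left(2 + A d\right)^{2}$ ($j{\left(d,A \right)} = \left(\left(A d - 1\right) + 3\right)^{2} = \left(\left(-1 + A d\right) + 3\right)^{2} = \left(2 + A d\right)^{2}$)
$\left(Q + j{\left(7,8 \right)}\right)^{2} = \left(-8 + \left(2 + 8 \cdot 7\right)^{2}\right)^{2} = \left(-8 + \left(2 + 56\right)^{2}\right)^{2} = \left(-8 + 58^{2}\right)^{2} = \left(-8 + 3364\right)^{2} = 3356^{2} = 11262736$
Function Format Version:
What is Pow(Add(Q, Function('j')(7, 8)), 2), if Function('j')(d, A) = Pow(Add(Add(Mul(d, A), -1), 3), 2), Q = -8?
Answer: 11262736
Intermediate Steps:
Function('j')(d, A) = Pow(Add(2, Mul(A, d)), 2) (Function('j')(d, A) = Pow(Add(Add(Mul(A, d), -1), 3), 2) = Pow(Add(Add(-1, Mul(A, d)), 3), 2) = Pow(Add(2, Mul(A, d)), 2))
Pow(Add(Q, Function('j')(7, 8)), 2) = Pow(Add(-8, Pow(Add(2, Mul(8, 7)), 2)), 2) = Pow(Add(-8, Pow(Add(2, 56), 2)), 2) = Pow(Add(-8, Pow(58, 2)), 2) = Pow(Add(-8, 3364), 2) = Pow(3356, 2) = 11262736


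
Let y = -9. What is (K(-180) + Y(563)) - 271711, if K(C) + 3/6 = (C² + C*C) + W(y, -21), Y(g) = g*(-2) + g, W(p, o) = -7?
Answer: -414963/2 ≈ -2.0748e+5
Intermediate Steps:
Y(g) = -g (Y(g) = -2*g + g = -g)
K(C) = -15/2 + 2*C² (K(C) = -½ + ((C² + C*C) - 7) = -½ + ((C² + C²) - 7) = -½ + (2*C² - 7) = -½ + (-7 + 2*C²) = -15/2 + 2*C²)
(K(-180) + Y(563)) - 271711 = ((-15/2 + 2*(-180)²) - 1*563) - 271711 = ((-15/2 + 2*32400) - 563) - 271711 = ((-15/2 + 64800) - 563) - 271711 = (129585/2 - 563) - 271711 = 128459/2 - 271711 = -414963/2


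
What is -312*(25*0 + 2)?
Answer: -624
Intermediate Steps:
-312*(25*0 + 2) = -312*(0 + 2) = -312*2 = -624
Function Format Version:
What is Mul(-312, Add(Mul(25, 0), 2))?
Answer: -624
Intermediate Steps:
Mul(-312, Add(Mul(25, 0), 2)) = Mul(-312, Add(0, 2)) = Mul(-312, 2) = -624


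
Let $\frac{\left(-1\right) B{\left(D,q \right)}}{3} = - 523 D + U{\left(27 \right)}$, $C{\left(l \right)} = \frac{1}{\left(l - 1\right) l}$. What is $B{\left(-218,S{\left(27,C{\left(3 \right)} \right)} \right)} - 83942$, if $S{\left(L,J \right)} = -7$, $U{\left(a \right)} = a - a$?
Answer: $-425984$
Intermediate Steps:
$U{\left(a \right)} = 0$
$C{\left(l \right)} = \frac{1}{l \left(-1 + l\right)}$ ($C{\left(l \right)} = \frac{1}{\left(-1 + l\right) l} = \frac{1}{l \left(-1 + l\right)}$)
$B{\left(D,q \right)} = 1569 D$ ($B{\left(D,q \right)} = - 3 \left(- 523 D + 0\right) = - 3 \left(- 523 D\right) = 1569 D$)
$B{\left(-218,S{\left(27,C{\left(3 \right)} \right)} \right)} - 83942 = 1569 \left(-218\right) - 83942 = -342042 - 83942 = -425984$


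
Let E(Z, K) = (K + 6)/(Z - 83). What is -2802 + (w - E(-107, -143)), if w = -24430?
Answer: -5174217/190 ≈ -27233.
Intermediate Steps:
E(Z, K) = (6 + K)/(-83 + Z)
-2802 + (w - E(-107, -143)) = -2802 + (-24430 - (6 - 143)/(-83 - 107)) = -2802 + (-24430 - (-137)/(-190)) = -2802 + (-24430 - (-1)*(-137)/190) = -2802 + (-24430 - 1*137/190) = -2802 + (-24430 - 137/190) = -2802 - 4641837/190 = -5174217/190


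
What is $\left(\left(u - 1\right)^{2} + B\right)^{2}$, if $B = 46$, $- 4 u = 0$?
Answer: $2209$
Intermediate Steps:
$u = 0$ ($u = \left(- \frac{1}{4}\right) 0 = 0$)
$\left(\left(u - 1\right)^{2} + B\right)^{2} = \left(\left(0 - 1\right)^{2} + 46\right)^{2} = \left(\left(-1\right)^{2} + 46\right)^{2} = \left(1 + 46\right)^{2} = 47^{2} = 2209$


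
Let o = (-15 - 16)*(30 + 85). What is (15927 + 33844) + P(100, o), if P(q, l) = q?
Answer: 49871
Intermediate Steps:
o = -3565 (o = -31*115 = -3565)
(15927 + 33844) + P(100, o) = (15927 + 33844) + 100 = 49771 + 100 = 49871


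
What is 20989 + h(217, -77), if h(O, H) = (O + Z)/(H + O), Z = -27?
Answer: 293865/14 ≈ 20990.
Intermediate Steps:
h(O, H) = (-27 + O)/(H + O) (h(O, H) = (O - 27)/(H + O) = (-27 + O)/(H + O))
20989 + h(217, -77) = 20989 + (-27 + 217)/(-77 + 217) = 20989 + 190/140 = 20989 + (1/140)*190 = 20989 + 19/14 = 293865/14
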